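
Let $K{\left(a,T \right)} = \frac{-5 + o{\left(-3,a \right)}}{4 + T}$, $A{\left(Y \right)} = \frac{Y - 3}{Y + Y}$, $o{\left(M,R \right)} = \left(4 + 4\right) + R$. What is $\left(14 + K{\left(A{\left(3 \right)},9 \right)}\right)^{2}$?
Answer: $\frac{34225}{169} \approx 202.51$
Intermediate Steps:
$o{\left(M,R \right)} = 8 + R$
$A{\left(Y \right)} = \frac{-3 + Y}{2 Y}$
$K{\left(a,T \right)} = \frac{3 + a}{4 + T}$ ($K{\left(a,T \right)} = \frac{-5 + \left(8 + a\right)}{4 + T} = \frac{3 + a}{4 + T}$)
$\left(14 + K{\left(A{\left(3 \right)},9 \right)}\right)^{2} = \left(14 + \frac{3 + \frac{-3 + 3}{2 \cdot 3}}{4 + 9}\right)^{2} = \left(14 + \frac{3 + \frac{1}{2} \cdot \frac{1}{3} \cdot 0}{13}\right)^{2} = \left(14 + \frac{3 + 0}{13}\right)^{2} = \left(14 + \frac{1}{13} \cdot 3\right)^{2} = \left(14 + \frac{3}{13}\right)^{2} = \left(\frac{185}{13}\right)^{2} = \frac{34225}{169}$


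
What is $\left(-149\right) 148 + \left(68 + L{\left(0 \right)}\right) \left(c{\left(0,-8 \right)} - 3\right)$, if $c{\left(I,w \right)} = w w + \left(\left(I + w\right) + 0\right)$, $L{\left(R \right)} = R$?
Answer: $-18448$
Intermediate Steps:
$c{\left(I,w \right)} = I + w + w^{2}$ ($c{\left(I,w \right)} = w^{2} + \left(I + w\right) = I + w + w^{2}$)
$\left(-149\right) 148 + \left(68 + L{\left(0 \right)}\right) \left(c{\left(0,-8 \right)} - 3\right) = \left(-149\right) 148 + \left(68 + 0\right) \left(\left(0 - 8 + \left(-8\right)^{2}\right) - 3\right) = -22052 + 68 \left(\left(0 - 8 + 64\right) - 3\right) = -22052 + 68 \left(56 - 3\right) = -22052 + 68 \cdot 53 = -22052 + 3604 = -18448$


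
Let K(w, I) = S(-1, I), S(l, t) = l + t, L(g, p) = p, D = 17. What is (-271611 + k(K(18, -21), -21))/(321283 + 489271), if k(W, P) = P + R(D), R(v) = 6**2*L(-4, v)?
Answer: -135510/405277 ≈ -0.33436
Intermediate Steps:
K(w, I) = -1 + I
R(v) = 36*v (R(v) = 6**2*v = 36*v)
k(W, P) = 612 + P (k(W, P) = P + 36*17 = P + 612 = 612 + P)
(-271611 + k(K(18, -21), -21))/(321283 + 489271) = (-271611 + (612 - 21))/(321283 + 489271) = (-271611 + 591)/810554 = -271020*1/810554 = -135510/405277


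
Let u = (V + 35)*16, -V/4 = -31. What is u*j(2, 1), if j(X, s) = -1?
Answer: -2544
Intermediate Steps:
V = 124 (V = -4*(-31) = 124)
u = 2544 (u = (124 + 35)*16 = 159*16 = 2544)
u*j(2, 1) = 2544*(-1) = -2544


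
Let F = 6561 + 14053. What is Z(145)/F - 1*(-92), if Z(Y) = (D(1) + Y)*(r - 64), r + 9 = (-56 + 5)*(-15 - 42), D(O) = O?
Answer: 1155126/10307 ≈ 112.07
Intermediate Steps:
r = 2898 (r = -9 + (-56 + 5)*(-15 - 42) = -9 - 51*(-57) = -9 + 2907 = 2898)
Z(Y) = 2834 + 2834*Y (Z(Y) = (1 + Y)*(2898 - 64) = (1 + Y)*2834 = 2834 + 2834*Y)
F = 20614
Z(145)/F - 1*(-92) = (2834 + 2834*145)/20614 - 1*(-92) = (2834 + 410930)*(1/20614) + 92 = 413764*(1/20614) + 92 = 206882/10307 + 92 = 1155126/10307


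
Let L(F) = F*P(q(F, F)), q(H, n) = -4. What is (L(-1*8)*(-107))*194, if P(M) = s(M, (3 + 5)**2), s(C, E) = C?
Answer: -664256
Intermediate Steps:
P(M) = M
L(F) = -4*F (L(F) = F*(-4) = -4*F)
(L(-1*8)*(-107))*194 = (-(-4)*8*(-107))*194 = (-4*(-8)*(-107))*194 = (32*(-107))*194 = -3424*194 = -664256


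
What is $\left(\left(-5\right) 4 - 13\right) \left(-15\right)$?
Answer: $495$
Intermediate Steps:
$\left(\left(-5\right) 4 - 13\right) \left(-15\right) = \left(-20 - 13\right) \left(-15\right) = \left(-33\right) \left(-15\right) = 495$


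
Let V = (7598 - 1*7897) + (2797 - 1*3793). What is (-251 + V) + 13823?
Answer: 12277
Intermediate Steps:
V = -1295 (V = (7598 - 7897) + (2797 - 3793) = -299 - 996 = -1295)
(-251 + V) + 13823 = (-251 - 1295) + 13823 = -1546 + 13823 = 12277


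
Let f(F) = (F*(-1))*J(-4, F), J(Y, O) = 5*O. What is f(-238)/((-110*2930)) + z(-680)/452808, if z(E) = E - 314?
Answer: 3198097889/3648500460 ≈ 0.87655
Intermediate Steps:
z(E) = -314 + E
f(F) = -5*F² (f(F) = (F*(-1))*(5*F) = (-F)*(5*F) = -5*F²)
f(-238)/((-110*2930)) + z(-680)/452808 = (-5*(-238)²)/((-110*2930)) + (-314 - 680)/452808 = -5*56644/(-322300) - 994*1/452808 = -283220*(-1/322300) - 497/226404 = 14161/16115 - 497/226404 = 3198097889/3648500460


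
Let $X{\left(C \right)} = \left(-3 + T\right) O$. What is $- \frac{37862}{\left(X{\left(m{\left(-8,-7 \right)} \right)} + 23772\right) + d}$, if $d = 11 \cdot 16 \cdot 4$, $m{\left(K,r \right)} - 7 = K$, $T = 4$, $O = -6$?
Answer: $- \frac{18931}{12235} \approx -1.5473$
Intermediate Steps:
$m{\left(K,r \right)} = 7 + K$
$X{\left(C \right)} = -6$ ($X{\left(C \right)} = \left(-3 + 4\right) \left(-6\right) = 1 \left(-6\right) = -6$)
$d = 704$ ($d = 176 \cdot 4 = 704$)
$- \frac{37862}{\left(X{\left(m{\left(-8,-7 \right)} \right)} + 23772\right) + d} = - \frac{37862}{\left(-6 + 23772\right) + 704} = - \frac{37862}{23766 + 704} = - \frac{37862}{24470} = \left(-37862\right) \frac{1}{24470} = - \frac{18931}{12235}$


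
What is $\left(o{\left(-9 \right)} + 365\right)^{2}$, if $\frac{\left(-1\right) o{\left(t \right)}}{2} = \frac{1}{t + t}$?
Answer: $\frac{10797796}{81} \approx 1.3331 \cdot 10^{5}$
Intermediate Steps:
$o{\left(t \right)} = - \frac{1}{t}$ ($o{\left(t \right)} = - \frac{2}{t + t} = - \frac{2}{2 t} = - 2 \frac{1}{2 t} = - \frac{1}{t}$)
$\left(o{\left(-9 \right)} + 365\right)^{2} = \left(- \frac{1}{-9} + 365\right)^{2} = \left(\left(-1\right) \left(- \frac{1}{9}\right) + 365\right)^{2} = \left(\frac{1}{9} + 365\right)^{2} = \left(\frac{3286}{9}\right)^{2} = \frac{10797796}{81}$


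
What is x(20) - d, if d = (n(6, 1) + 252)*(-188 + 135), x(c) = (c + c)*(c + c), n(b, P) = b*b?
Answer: 16864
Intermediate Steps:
n(b, P) = b²
x(c) = 4*c² (x(c) = (2*c)*(2*c) = 4*c²)
d = -15264 (d = (6² + 252)*(-188 + 135) = (36 + 252)*(-53) = 288*(-53) = -15264)
x(20) - d = 4*20² - 1*(-15264) = 4*400 + 15264 = 1600 + 15264 = 16864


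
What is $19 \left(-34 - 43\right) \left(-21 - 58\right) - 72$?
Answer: $115505$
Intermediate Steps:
$19 \left(-34 - 43\right) \left(-21 - 58\right) - 72 = 19 \left(\left(-77\right) \left(-79\right)\right) - 72 = 19 \cdot 6083 - 72 = 115577 - 72 = 115505$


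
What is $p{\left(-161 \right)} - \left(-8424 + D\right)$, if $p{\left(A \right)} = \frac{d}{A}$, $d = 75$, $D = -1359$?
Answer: $\frac{1574988}{161} \approx 9782.5$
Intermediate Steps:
$p{\left(A \right)} = \frac{75}{A}$
$p{\left(-161 \right)} - \left(-8424 + D\right) = \frac{75}{-161} - \left(-8424 - 1359\right) = 75 \left(- \frac{1}{161}\right) - -9783 = - \frac{75}{161} + 9783 = \frac{1574988}{161}$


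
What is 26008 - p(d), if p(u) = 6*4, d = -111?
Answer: 25984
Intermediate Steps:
p(u) = 24
26008 - p(d) = 26008 - 1*24 = 26008 - 24 = 25984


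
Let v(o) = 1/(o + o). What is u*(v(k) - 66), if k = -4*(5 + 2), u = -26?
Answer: 48061/28 ≈ 1716.5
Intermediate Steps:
k = -28 (k = -4*7 = -28)
v(o) = 1/(2*o)
u*(v(k) - 66) = -26*((1/2)/(-28) - 66) = -26*((1/2)*(-1/28) - 66) = -26*(-1/56 - 66) = -26*(-3697/56) = 48061/28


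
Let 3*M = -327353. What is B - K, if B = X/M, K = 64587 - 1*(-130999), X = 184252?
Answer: -64026216614/327353 ≈ -1.9559e+5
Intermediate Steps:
M = -327353/3 (M = (1/3)*(-327353) = -327353/3 ≈ -1.0912e+5)
K = 195586 (K = 64587 + 130999 = 195586)
B = -552756/327353 (B = 184252/(-327353/3) = 184252*(-3/327353) = -552756/327353 ≈ -1.6886)
B - K = -552756/327353 - 1*195586 = -552756/327353 - 195586 = -64026216614/327353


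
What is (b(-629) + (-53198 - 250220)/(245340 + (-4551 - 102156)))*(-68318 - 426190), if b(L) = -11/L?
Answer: 31207568941724/29066719 ≈ 1.0737e+6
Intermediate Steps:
(b(-629) + (-53198 - 250220)/(245340 + (-4551 - 102156)))*(-68318 - 426190) = (-11/(-629) + (-53198 - 250220)/(245340 + (-4551 - 102156)))*(-68318 - 426190) = (-11*(-1/629) - 303418/(245340 - 106707))*(-494508) = (11/629 - 303418/138633)*(-494508) = -189324959/87200157*(-494508) = 31207568941724/29066719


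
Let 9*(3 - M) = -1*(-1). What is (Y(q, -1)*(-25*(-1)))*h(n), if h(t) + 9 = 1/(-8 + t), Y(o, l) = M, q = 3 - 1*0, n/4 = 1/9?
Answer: -22425/34 ≈ -659.56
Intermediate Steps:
n = 4/9 ≈ 0.44444
q = 3 (q = 3 + 0 = 3)
M = 26/9 (M = 3 - (-1)*(-1)/9 = 3 - ⅑*1 = 3 - ⅑ = 26/9 ≈ 2.8889)
Y(o, l) = 26/9
h(t) = -9 + 1/(-8 + t)
(Y(q, -1)*(-25*(-1)))*h(n) = (26*(-25*(-1))/9)*((73 - 9*4/9)/(-8 + 4/9)) = ((26/9)*25)*((73 - 4)/(-68/9)) = 650*(-9/68*69)/9 = (650/9)*(-621/68) = -22425/34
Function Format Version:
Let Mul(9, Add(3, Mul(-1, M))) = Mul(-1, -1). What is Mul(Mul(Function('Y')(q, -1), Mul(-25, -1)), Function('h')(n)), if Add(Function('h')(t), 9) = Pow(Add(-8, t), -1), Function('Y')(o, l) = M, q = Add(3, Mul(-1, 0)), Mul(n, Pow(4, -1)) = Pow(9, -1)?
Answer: Rational(-22425, 34) ≈ -659.56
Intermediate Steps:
n = Rational(4, 9) (n = Mul(4, Pow(9, -1)) = Mul(4, Rational(1, 9)) = Rational(4, 9) ≈ 0.44444)
q = 3 (q = Add(3, 0) = 3)
M = Rational(26, 9) (M = Add(3, Mul(Rational(-1, 9), Mul(-1, -1))) = Add(3, Mul(Rational(-1, 9), 1)) = Add(3, Rational(-1, 9)) = Rational(26, 9) ≈ 2.8889)
Function('Y')(o, l) = Rational(26, 9)
Function('h')(t) = Add(-9, Pow(Add(-8, t), -1))
Mul(Mul(Function('Y')(q, -1), Mul(-25, -1)), Function('h')(n)) = Mul(Mul(Rational(26, 9), Mul(-25, -1)), Mul(Pow(Add(-8, Rational(4, 9)), -1), Add(73, Mul(-9, Rational(4, 9))))) = Mul(Mul(Rational(26, 9), 25), Mul(Pow(Rational(-68, 9), -1), Add(73, -4))) = Mul(Rational(650, 9), Mul(Rational(-9, 68), 69)) = Mul(Rational(650, 9), Rational(-621, 68)) = Rational(-22425, 34)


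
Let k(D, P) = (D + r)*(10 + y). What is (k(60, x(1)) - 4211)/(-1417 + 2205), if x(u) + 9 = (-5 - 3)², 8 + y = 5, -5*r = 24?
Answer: -19123/3940 ≈ -4.8536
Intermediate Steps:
r = -24/5 (r = -⅕*24 = -24/5 ≈ -4.8000)
y = -3 (y = -8 + 5 = -3)
x(u) = 55 (x(u) = -9 + (-5 - 3)² = -9 + (-8)² = -9 + 64 = 55)
k(D, P) = -168/5 + 7*D (k(D, P) = (D - 24/5)*(10 - 3) = (-24/5 + D)*7 = -168/5 + 7*D)
(k(60, x(1)) - 4211)/(-1417 + 2205) = ((-168/5 + 7*60) - 4211)/(-1417 + 2205) = ((-168/5 + 420) - 4211)/788 = (1932/5 - 4211)*(1/788) = -19123/5*1/788 = -19123/3940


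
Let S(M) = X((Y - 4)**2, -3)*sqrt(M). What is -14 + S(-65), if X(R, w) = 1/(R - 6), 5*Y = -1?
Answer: -14 + 25*I*sqrt(65)/291 ≈ -14.0 + 0.69263*I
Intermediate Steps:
Y = -1/5 (Y = (1/5)*(-1) = -1/5 ≈ -0.20000)
X(R, w) = 1/(-6 + R)
S(M) = 25*sqrt(M)/291 (S(M) = sqrt(M)/(-6 + (-1/5 - 4)**2) = sqrt(M)/(-6 + (-21/5)**2) = sqrt(M)/(-6 + 441/25) = sqrt(M)/(291/25) = 25*sqrt(M)/291)
-14 + S(-65) = -14 + 25*sqrt(-65)/291 = -14 + 25*(I*sqrt(65))/291 = -14 + 25*I*sqrt(65)/291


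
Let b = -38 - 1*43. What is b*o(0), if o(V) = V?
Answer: 0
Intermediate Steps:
b = -81 (b = -38 - 43 = -81)
b*o(0) = -81*0 = 0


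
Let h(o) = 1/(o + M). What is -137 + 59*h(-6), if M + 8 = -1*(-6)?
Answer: -1155/8 ≈ -144.38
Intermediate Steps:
M = -2 (M = -8 - 1*(-6) = -8 + 6 = -2)
h(o) = 1/(-2 + o) (h(o) = 1/(o - 2) = 1/(-2 + o))
-137 + 59*h(-6) = -137 + 59/(-2 - 6) = -137 + 59/(-8) = -137 + 59*(-⅛) = -137 - 59/8 = -1155/8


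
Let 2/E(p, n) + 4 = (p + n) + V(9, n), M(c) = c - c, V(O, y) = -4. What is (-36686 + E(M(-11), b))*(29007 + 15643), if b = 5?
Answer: -4914179000/3 ≈ -1.6381e+9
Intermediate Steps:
M(c) = 0
E(p, n) = 2/(-8 + n + p) (E(p, n) = 2/(-4 + ((p + n) - 4)) = 2/(-4 + ((n + p) - 4)) = 2/(-4 + (-4 + n + p)) = 2/(-8 + n + p))
(-36686 + E(M(-11), b))*(29007 + 15643) = (-36686 + 2/(-8 + 5 + 0))*(29007 + 15643) = (-36686 + 2/(-3))*44650 = (-36686 + 2*(-1/3))*44650 = (-36686 - 2/3)*44650 = -110060/3*44650 = -4914179000/3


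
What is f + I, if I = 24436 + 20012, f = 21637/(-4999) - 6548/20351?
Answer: 4521428610713/101734649 ≈ 44443.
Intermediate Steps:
f = -473068039/101734649 (f = 21637*(-1/4999) - 6548*1/20351 = -21637/4999 - 6548/20351 = -473068039/101734649 ≈ -4.6500)
I = 44448
f + I = -473068039/101734649 + 44448 = 4521428610713/101734649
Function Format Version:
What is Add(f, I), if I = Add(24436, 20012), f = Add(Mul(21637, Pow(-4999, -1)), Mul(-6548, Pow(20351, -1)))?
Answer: Rational(4521428610713, 101734649) ≈ 44443.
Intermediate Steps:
f = Rational(-473068039, 101734649) (f = Add(Mul(21637, Rational(-1, 4999)), Mul(-6548, Rational(1, 20351))) = Add(Rational(-21637, 4999), Rational(-6548, 20351)) = Rational(-473068039, 101734649) ≈ -4.6500)
I = 44448
Add(f, I) = Add(Rational(-473068039, 101734649), 44448) = Rational(4521428610713, 101734649)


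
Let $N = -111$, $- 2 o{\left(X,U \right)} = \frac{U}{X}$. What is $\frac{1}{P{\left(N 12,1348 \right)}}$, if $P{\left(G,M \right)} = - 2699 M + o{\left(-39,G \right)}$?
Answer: $- \frac{13}{47297498} \approx -2.7486 \cdot 10^{-7}$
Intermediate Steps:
$o{\left(X,U \right)} = - \frac{U}{2 X}$ ($o{\left(X,U \right)} = - \frac{U \frac{1}{X}}{2} = - \frac{U}{2 X}$)
$P{\left(G,M \right)} = - 2699 M + \frac{G}{78}$ ($P{\left(G,M \right)} = - 2699 M - \frac{G}{2 \left(-39\right)} = - 2699 M - \frac{1}{2} G \left(- \frac{1}{39}\right) = - 2699 M + \frac{G}{78}$)
$\frac{1}{P{\left(N 12,1348 \right)}} = \frac{1}{\left(-2699\right) 1348 + \frac{\left(-111\right) 12}{78}} = \frac{1}{-3638252 + \frac{1}{78} \left(-1332\right)} = \frac{1}{-3638252 - \frac{222}{13}} = \frac{1}{- \frac{47297498}{13}} = - \frac{13}{47297498}$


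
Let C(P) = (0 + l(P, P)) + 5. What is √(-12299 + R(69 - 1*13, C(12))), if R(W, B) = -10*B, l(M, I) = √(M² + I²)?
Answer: √(-12349 - 120*√2) ≈ 111.89*I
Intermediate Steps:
l(M, I) = √(I² + M²)
C(P) = 5 + √2*√(P²) (C(P) = (0 + √(P² + P²)) + 5 = (0 + √(2*P²)) + 5 = (0 + √2*√(P²)) + 5 = √2*√(P²) + 5 = 5 + √2*√(P²))
√(-12299 + R(69 - 1*13, C(12))) = √(-12299 - 10*(5 + √2*√(12²))) = √(-12299 - 10*(5 + √2*√144)) = √(-12299 - 10*(5 + √2*12)) = √(-12299 - 10*(5 + 12*√2)) = √(-12299 + (-50 - 120*√2)) = √(-12349 - 120*√2)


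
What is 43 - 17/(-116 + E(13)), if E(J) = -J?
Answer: 5564/129 ≈ 43.132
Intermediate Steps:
43 - 17/(-116 + E(13)) = 43 - 17/(-116 - 1*13) = 43 - 17/(-116 - 13) = 43 - 17/(-129) = 43 - 1/129*(-17) = 43 + 17/129 = 5564/129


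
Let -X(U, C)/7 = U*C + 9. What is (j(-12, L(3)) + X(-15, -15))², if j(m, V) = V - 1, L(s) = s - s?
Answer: 2686321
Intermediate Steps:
X(U, C) = -63 - 7*C*U (X(U, C) = -7*(U*C + 9) = -7*(C*U + 9) = -7*(9 + C*U) = -63 - 7*C*U)
L(s) = 0
j(m, V) = -1 + V
(j(-12, L(3)) + X(-15, -15))² = ((-1 + 0) + (-63 - 7*(-15)*(-15)))² = (-1 + (-63 - 1575))² = (-1 - 1638)² = (-1639)² = 2686321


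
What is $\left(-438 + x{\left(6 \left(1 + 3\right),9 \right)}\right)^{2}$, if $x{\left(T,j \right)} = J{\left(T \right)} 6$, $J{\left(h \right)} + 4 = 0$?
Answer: $213444$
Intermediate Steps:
$J{\left(h \right)} = -4$ ($J{\left(h \right)} = -4 + 0 = -4$)
$x{\left(T,j \right)} = -24$ ($x{\left(T,j \right)} = \left(-4\right) 6 = -24$)
$\left(-438 + x{\left(6 \left(1 + 3\right),9 \right)}\right)^{2} = \left(-438 - 24\right)^{2} = \left(-462\right)^{2} = 213444$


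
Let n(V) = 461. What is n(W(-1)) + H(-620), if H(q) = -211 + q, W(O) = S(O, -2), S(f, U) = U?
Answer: -370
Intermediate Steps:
W(O) = -2
n(W(-1)) + H(-620) = 461 + (-211 - 620) = 461 - 831 = -370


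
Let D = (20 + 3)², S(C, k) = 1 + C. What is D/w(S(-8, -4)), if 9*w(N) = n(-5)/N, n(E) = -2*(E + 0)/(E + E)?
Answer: 33327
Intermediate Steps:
n(E) = -1 (n(E) = -2*E/(2*E) = -2*E*1/(2*E) = -2*½ = -1)
w(N) = -1/(9*N) (w(N) = (-1/N)/9 = -1/(9*N))
D = 529 (D = 23² = 529)
D/w(S(-8, -4)) = 529/((-1/(9*(1 - 8)))) = 529/((-⅑/(-7))) = 529/((-⅑*(-⅐))) = 529/(1/63) = 529*63 = 33327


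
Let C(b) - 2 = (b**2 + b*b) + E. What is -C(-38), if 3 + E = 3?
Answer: -2890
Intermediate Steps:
E = 0 (E = -3 + 3 = 0)
C(b) = 2 + 2*b**2 (C(b) = 2 + ((b**2 + b*b) + 0) = 2 + ((b**2 + b**2) + 0) = 2 + (2*b**2 + 0) = 2 + 2*b**2)
-C(-38) = -(2 + 2*(-38)**2) = -(2 + 2*1444) = -(2 + 2888) = -1*2890 = -2890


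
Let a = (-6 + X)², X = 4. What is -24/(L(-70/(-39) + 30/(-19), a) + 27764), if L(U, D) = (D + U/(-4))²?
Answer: -3294486/3813308665 ≈ -0.00086394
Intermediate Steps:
a = 4 (a = (-6 + 4)² = (-2)² = 4)
L(U, D) = (D - U/4)² (L(U, D) = (D + U*(-¼))² = (D - U/4)²)
-24/(L(-70/(-39) + 30/(-19), a) + 27764) = -24/((-(-70/(-39) + 30/(-19)) + 4*4)²/16 + 27764) = -24/((-(-70*(-1/39) + 30*(-1/19)) + 16)²/16 + 27764) = -24/((-(70/39 - 30/19) + 16)²/16 + 27764) = -24/((-1*160/741 + 16)²/16 + 27764) = -24/((-160/741 + 16)²/16 + 27764) = -24/((11696/741)²/16 + 27764) = -24/((1/16)*(136796416/549081) + 27764) = -24/(8549776/549081 + 27764) = -24/(15253234660/549081) = (549081/15253234660)*(-24) = -3294486/3813308665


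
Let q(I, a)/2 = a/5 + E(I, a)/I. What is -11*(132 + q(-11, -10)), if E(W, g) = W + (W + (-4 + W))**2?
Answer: -78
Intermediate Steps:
E(W, g) = W + (-4 + 2*W)**2
q(I, a) = 2*a/5 + 2*(I + 4*(-2 + I)**2)/I (q(I, a) = 2*(a/5 + (I + 4*(-2 + I)**2)/I) = 2*a/5 + 2*(I + 4*(-2 + I)**2)/I)
-11*(132 + q(-11, -10)) = -11*(132 + (2 + (2/5)*(-10) + 8*(-2 - 11)**2/(-11))) = -11*(132 + (2 - 4 + 8*(-1/11)*(-13)**2)) = -11*(132 + (2 - 4 + 8*(-1/11)*169)) = -11*(132 + (2 - 4 - 1352/11)) = -11*(132 - 1374/11) = -11*78/11 = -78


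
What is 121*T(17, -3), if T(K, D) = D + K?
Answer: 1694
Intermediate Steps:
121*T(17, -3) = 121*(-3 + 17) = 121*14 = 1694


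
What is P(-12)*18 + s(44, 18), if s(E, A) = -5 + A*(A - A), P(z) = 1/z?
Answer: -13/2 ≈ -6.5000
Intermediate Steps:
s(E, A) = -5 (s(E, A) = -5 + A*0 = -5 + 0 = -5)
P(-12)*18 + s(44, 18) = 18/(-12) - 5 = -1/12*18 - 5 = -3/2 - 5 = -13/2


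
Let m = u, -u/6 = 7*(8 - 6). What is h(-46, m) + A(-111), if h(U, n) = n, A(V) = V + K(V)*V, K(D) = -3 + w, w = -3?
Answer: 471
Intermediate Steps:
K(D) = -6 (K(D) = -3 - 3 = -6)
u = -84 (u = -42*(8 - 6) = -42*2 = -6*14 = -84)
A(V) = -5*V (A(V) = V - 6*V = -5*V)
m = -84
h(-46, m) + A(-111) = -84 - 5*(-111) = -84 + 555 = 471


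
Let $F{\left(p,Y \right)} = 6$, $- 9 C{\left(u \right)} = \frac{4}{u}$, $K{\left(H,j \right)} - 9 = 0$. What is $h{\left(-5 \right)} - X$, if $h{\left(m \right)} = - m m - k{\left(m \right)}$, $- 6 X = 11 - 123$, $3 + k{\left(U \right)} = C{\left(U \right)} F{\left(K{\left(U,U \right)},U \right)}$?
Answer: $- \frac{206}{5} \approx -41.2$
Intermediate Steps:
$K{\left(H,j \right)} = 9$ ($K{\left(H,j \right)} = 9 + 0 = 9$)
$C{\left(u \right)} = - \frac{4}{9 u}$ ($C{\left(u \right)} = - \frac{4 \frac{1}{u}}{9} = - \frac{4}{9 u}$)
$k{\left(U \right)} = -3 - \frac{8}{3 U}$ ($k{\left(U \right)} = -3 + - \frac{4}{9 U} 6 = -3 - \frac{8}{3 U}$)
$X = \frac{56}{3}$ ($X = - \frac{11 - 123}{6} = \left(- \frac{1}{6}\right) \left(-112\right) = \frac{56}{3} \approx 18.667$)
$h{\left(m \right)} = 3 - m^{2} + \frac{8}{3 m}$ ($h{\left(m \right)} = - m m - \left(-3 - \frac{8}{3 m}\right) = - m^{2} + \left(3 + \frac{8}{3 m}\right) = 3 - m^{2} + \frac{8}{3 m}$)
$h{\left(-5 \right)} - X = \left(3 - \left(-5\right)^{2} + \frac{8}{3 \left(-5\right)}\right) - \frac{56}{3} = \left(3 - 25 + \frac{8}{3} \left(- \frac{1}{5}\right)\right) - \frac{56}{3} = \left(3 - 25 - \frac{8}{15}\right) - \frac{56}{3} = - \frac{338}{15} - \frac{56}{3} = - \frac{206}{5}$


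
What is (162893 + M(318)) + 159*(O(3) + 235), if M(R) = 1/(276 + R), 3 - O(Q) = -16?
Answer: 120747727/594 ≈ 2.0328e+5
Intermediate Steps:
O(Q) = 19 (O(Q) = 3 - 1*(-16) = 3 + 16 = 19)
(162893 + M(318)) + 159*(O(3) + 235) = (162893 + 1/(276 + 318)) + 159*(19 + 235) = (162893 + 1/594) + 159*254 = (162893 + 1/594) + 40386 = 96758443/594 + 40386 = 120747727/594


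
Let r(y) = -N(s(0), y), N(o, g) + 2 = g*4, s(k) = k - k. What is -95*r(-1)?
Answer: -570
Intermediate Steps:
s(k) = 0
N(o, g) = -2 + 4*g (N(o, g) = -2 + g*4 = -2 + 4*g)
r(y) = 2 - 4*y (r(y) = -(-2 + 4*y) = 2 - 4*y)
-95*r(-1) = -95*(2 - 4*(-1)) = -95*(2 + 4) = -95*6 = -570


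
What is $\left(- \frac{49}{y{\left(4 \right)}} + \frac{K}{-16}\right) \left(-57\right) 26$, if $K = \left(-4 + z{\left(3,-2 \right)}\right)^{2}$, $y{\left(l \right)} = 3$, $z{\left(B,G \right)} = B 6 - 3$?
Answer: $\frac{283309}{8} \approx 35414.0$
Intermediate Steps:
$z{\left(B,G \right)} = -3 + 6 B$ ($z{\left(B,G \right)} = 6 B - 3 = -3 + 6 B$)
$K = 121$ ($K = \left(-4 + \left(-3 + 6 \cdot 3\right)\right)^{2} = \left(-4 + \left(-3 + 18\right)\right)^{2} = \left(-4 + 15\right)^{2} = 11^{2} = 121$)
$\left(- \frac{49}{y{\left(4 \right)}} + \frac{K}{-16}\right) \left(-57\right) 26 = \left(- \frac{49}{3} + \frac{121}{-16}\right) \left(-57\right) 26 = \left(\left(-49\right) \frac{1}{3} + 121 \left(- \frac{1}{16}\right)\right) \left(-57\right) 26 = \left(- \frac{49}{3} - \frac{121}{16}\right) \left(-57\right) 26 = \left(- \frac{1147}{48}\right) \left(-57\right) 26 = \frac{21793}{16} \cdot 26 = \frac{283309}{8}$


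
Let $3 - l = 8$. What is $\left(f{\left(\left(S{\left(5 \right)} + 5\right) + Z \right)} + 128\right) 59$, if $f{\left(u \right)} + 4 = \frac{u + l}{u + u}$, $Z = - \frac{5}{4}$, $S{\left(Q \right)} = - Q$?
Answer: $\frac{14927}{2} \approx 7463.5$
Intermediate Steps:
$l = -5$ ($l = 3 - 8 = -5$)
$Z = - \frac{5}{4}$ ($Z = \left(-5\right) \frac{1}{4} = - \frac{5}{4} \approx -1.25$)
$f{\left(u \right)} = -4 + \frac{-5 + u}{2 u}$ ($f{\left(u \right)} = -4 + \frac{u - 5}{u + u} = -4 + \frac{-5 + u}{2 u}$)
$\left(f{\left(\left(S{\left(5 \right)} + 5\right) + Z \right)} + 128\right) 59 = \left(\frac{-5 - 7 \left(\left(\left(-1\right) 5 + 5\right) - \frac{5}{4}\right)}{2 \left(\left(\left(-1\right) 5 + 5\right) - \frac{5}{4}\right)} + 128\right) 59 = \left(\frac{-5 - 7 \left(\left(-5 + 5\right) - \frac{5}{4}\right)}{2 \left(\left(-5 + 5\right) - \frac{5}{4}\right)} + 128\right) 59 = \left(\frac{-5 - 7 \left(0 - \frac{5}{4}\right)}{2 \left(0 - \frac{5}{4}\right)} + 128\right) 59 = \left(\frac{-5 - - \frac{35}{4}}{2 \left(- \frac{5}{4}\right)} + 128\right) 59 = \left(\frac{1}{2} \left(- \frac{4}{5}\right) \left(-5 + \frac{35}{4}\right) + 128\right) 59 = \left(\frac{1}{2} \left(- \frac{4}{5}\right) \frac{15}{4} + 128\right) 59 = \left(- \frac{3}{2} + 128\right) 59 = \frac{253}{2} \cdot 59 = \frac{14927}{2}$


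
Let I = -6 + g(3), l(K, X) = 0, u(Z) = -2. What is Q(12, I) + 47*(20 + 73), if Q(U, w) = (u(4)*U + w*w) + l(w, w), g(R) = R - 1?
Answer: 4363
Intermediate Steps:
g(R) = -1 + R
I = -4 (I = -6 + (-1 + 3) = -6 + 2 = -4)
Q(U, w) = w² - 2*U (Q(U, w) = (-2*U + w*w) + 0 = (-2*U + w²) + 0 = (w² - 2*U) + 0 = w² - 2*U)
Q(12, I) + 47*(20 + 73) = ((-4)² - 2*12) + 47*(20 + 73) = (16 - 24) + 47*93 = -8 + 4371 = 4363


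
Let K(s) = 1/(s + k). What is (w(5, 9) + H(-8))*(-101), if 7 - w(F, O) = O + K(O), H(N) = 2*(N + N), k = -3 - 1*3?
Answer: 10403/3 ≈ 3467.7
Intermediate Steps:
k = -6 (k = -3 - 3 = -6)
K(s) = 1/(-6 + s) (K(s) = 1/(s - 6) = 1/(-6 + s))
H(N) = 4*N (H(N) = 2*(2*N) = 4*N)
w(F, O) = 7 - O - 1/(-6 + O) (w(F, O) = 7 - (O + 1/(-6 + O)) = 7 + (-O - 1/(-6 + O)) = 7 - O - 1/(-6 + O))
(w(5, 9) + H(-8))*(-101) = ((-1 + (-6 + 9)*(7 - 1*9))/(-6 + 9) + 4*(-8))*(-101) = ((-1 + 3*(7 - 9))/3 - 32)*(-101) = ((-1 + 3*(-2))/3 - 32)*(-101) = ((-1 - 6)/3 - 32)*(-101) = ((1/3)*(-7) - 32)*(-101) = (-7/3 - 32)*(-101) = -103/3*(-101) = 10403/3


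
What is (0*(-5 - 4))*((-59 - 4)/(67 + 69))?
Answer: 0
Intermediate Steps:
(0*(-5 - 4))*((-59 - 4)/(67 + 69)) = (0*(-9))*(-63/136) = 0*(-63*1/136) = 0*(-63/136) = 0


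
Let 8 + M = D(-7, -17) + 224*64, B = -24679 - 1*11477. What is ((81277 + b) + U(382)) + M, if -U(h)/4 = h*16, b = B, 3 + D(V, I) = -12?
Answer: 34986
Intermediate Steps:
B = -36156 (B = -24679 - 11477 = -36156)
D(V, I) = -15 (D(V, I) = -3 - 12 = -15)
b = -36156
M = 14313 (M = -8 + (-15 + 224*64) = -8 + (-15 + 14336) = -8 + 14321 = 14313)
U(h) = -64*h (U(h) = -4*h*16 = -64*h)
((81277 + b) + U(382)) + M = ((81277 - 36156) - 64*382) + 14313 = (45121 - 24448) + 14313 = 20673 + 14313 = 34986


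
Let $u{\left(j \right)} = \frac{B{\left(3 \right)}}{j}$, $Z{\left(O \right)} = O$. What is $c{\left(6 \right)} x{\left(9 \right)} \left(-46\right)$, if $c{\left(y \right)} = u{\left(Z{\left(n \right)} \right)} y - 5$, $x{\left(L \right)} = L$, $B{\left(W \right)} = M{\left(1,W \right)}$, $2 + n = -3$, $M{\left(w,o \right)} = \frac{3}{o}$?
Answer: $\frac{12834}{5} \approx 2566.8$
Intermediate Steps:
$n = -5$ ($n = -2 - 3 = -5$)
$B{\left(W \right)} = \frac{3}{W}$
$u{\left(j \right)} = \frac{1}{j}$ ($u{\left(j \right)} = \frac{3 \cdot \frac{1}{3}}{j} = 1 \frac{1}{j} = \frac{1}{j}$)
$c{\left(y \right)} = -5 - \frac{y}{5}$ ($c{\left(y \right)} = \frac{y}{-5} - 5 = - \frac{y}{5} - 5 = -5 - \frac{y}{5}$)
$c{\left(6 \right)} x{\left(9 \right)} \left(-46\right) = \left(-5 - \frac{6}{5}\right) 9 \left(-46\right) = \left(- \frac{31}{5}\right) 9 \left(-46\right) = \left(- \frac{279}{5}\right) \left(-46\right) = \frac{12834}{5}$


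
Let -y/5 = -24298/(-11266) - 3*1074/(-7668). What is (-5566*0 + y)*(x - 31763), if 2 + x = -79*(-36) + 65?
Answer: 446097961340/1199829 ≈ 3.7180e+5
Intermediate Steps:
x = 2907 (x = -2 + (-79*(-36) + 65) = -2 + (2844 + 65) = -2 + 2909 = 2907)
y = -30918905/2399658 (y = -5*(-24298/(-11266) - 3*1074/(-7668)) = -5*(-24298*(-1/11266) - 3222*(-1/7668)) = -5*(12149/5633 + 179/426) = -5*6183781/2399658 = -30918905/2399658 ≈ -12.885)
(-5566*0 + y)*(x - 31763) = (-5566*0 - 30918905/2399658)*(2907 - 31763) = (0 - 30918905/2399658)*(-28856) = -30918905/2399658*(-28856) = 446097961340/1199829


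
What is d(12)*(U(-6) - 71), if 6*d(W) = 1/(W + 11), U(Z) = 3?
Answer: -34/69 ≈ -0.49275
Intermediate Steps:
d(W) = 1/(6*(11 + W)) (d(W) = 1/(6*(W + 11)) = 1/(6*(11 + W)))
d(12)*(U(-6) - 71) = (1/(6*(11 + 12)))*(3 - 71) = ((1/6)/23)*(-68) = ((1/6)*(1/23))*(-68) = (1/138)*(-68) = -34/69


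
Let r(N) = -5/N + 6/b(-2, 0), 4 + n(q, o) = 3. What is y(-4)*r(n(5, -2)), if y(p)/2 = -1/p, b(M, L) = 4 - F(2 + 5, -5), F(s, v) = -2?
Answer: 3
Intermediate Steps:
n(q, o) = -1 (n(q, o) = -4 + 3 = -1)
b(M, L) = 6 (b(M, L) = 4 - 1*(-2) = 4 + 2 = 6)
y(p) = -2/p (y(p) = 2*(-1/p) = -2/p)
r(N) = 1 - 5/N (r(N) = -5/N + 6/6 = -5/N + 6*(⅙) = -5/N + 1 = 1 - 5/N)
y(-4)*r(n(5, -2)) = (-2/(-4))*((-5 - 1)/(-1)) = (-2*(-¼))*(-1*(-6)) = (½)*6 = 3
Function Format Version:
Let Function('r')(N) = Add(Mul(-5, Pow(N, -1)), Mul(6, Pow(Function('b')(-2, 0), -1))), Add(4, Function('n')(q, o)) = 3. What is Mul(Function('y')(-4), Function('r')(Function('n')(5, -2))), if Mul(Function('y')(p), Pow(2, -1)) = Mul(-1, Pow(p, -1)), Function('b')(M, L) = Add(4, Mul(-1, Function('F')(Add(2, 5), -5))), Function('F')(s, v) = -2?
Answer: 3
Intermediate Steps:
Function('n')(q, o) = -1 (Function('n')(q, o) = Add(-4, 3) = -1)
Function('b')(M, L) = 6 (Function('b')(M, L) = Add(4, Mul(-1, -2)) = Add(4, 2) = 6)
Function('y')(p) = Mul(-2, Pow(p, -1)) (Function('y')(p) = Mul(2, Mul(-1, Pow(p, -1))) = Mul(-2, Pow(p, -1)))
Function('r')(N) = Add(1, Mul(-5, Pow(N, -1))) (Function('r')(N) = Add(Mul(-5, Pow(N, -1)), Mul(6, Pow(6, -1))) = Add(Mul(-5, Pow(N, -1)), Mul(6, Rational(1, 6))) = Add(Mul(-5, Pow(N, -1)), 1) = Add(1, Mul(-5, Pow(N, -1))))
Mul(Function('y')(-4), Function('r')(Function('n')(5, -2))) = Mul(Mul(-2, Pow(-4, -1)), Mul(Pow(-1, -1), Add(-5, -1))) = Mul(Mul(-2, Rational(-1, 4)), Mul(-1, -6)) = Mul(Rational(1, 2), 6) = 3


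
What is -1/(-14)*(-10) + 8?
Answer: 51/7 ≈ 7.2857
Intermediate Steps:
-1/(-14)*(-10) + 8 = -1*(-1/14)*(-10) + 8 = (1/14)*(-10) + 8 = -5/7 + 8 = 51/7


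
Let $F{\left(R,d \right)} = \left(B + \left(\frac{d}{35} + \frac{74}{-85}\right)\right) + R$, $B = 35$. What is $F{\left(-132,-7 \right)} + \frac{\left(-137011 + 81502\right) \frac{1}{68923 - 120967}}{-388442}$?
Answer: $- \frac{56173736550931}{572788804360} \approx -98.071$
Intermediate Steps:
$F{\left(R,d \right)} = \frac{2901}{85} + R + \frac{d}{35}$ ($F{\left(R,d \right)} = \left(35 + \left(\frac{d}{35} + \frac{74}{-85}\right)\right) + R = \left(35 + \left(d \frac{1}{35} + 74 \left(- \frac{1}{85}\right)\right)\right) + R = \left(35 + \left(\frac{d}{35} - \frac{74}{85}\right)\right) + R = \left(35 + \left(- \frac{74}{85} + \frac{d}{35}\right)\right) + R = \left(\frac{2901}{85} + \frac{d}{35}\right) + R = \frac{2901}{85} + R + \frac{d}{35}$)
$F{\left(-132,-7 \right)} + \frac{\left(-137011 + 81502\right) \frac{1}{68923 - 120967}}{-388442} = \left(\frac{2901}{85} - 132 + \frac{1}{35} \left(-7\right)\right) + \frac{\left(-137011 + 81502\right) \frac{1}{68923 - 120967}}{-388442} = \left(\frac{2901}{85} - 132 - \frac{1}{5}\right) + - \frac{55509}{-52044} \left(- \frac{1}{388442}\right) = - \frac{8336}{85} + \left(-55509\right) \left(- \frac{1}{52044}\right) \left(- \frac{1}{388442}\right) = - \frac{8336}{85} + \frac{18503}{17348} \left(- \frac{1}{388442}\right) = - \frac{8336}{85} - \frac{18503}{6738691816} = - \frac{56173736550931}{572788804360}$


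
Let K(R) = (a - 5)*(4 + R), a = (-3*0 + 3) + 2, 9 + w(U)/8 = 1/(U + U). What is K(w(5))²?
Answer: 0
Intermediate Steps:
w(U) = -72 + 4/U (w(U) = -72 + 8/(U + U) = -72 + 8/((2*U)) = -72 + 8*(1/(2*U)) = -72 + 4/U)
a = 5 (a = (0 + 3) + 2 = 3 + 2 = 5)
K(R) = 0 (K(R) = (5 - 5)*(4 + R) = 0*(4 + R) = 0)
K(w(5))² = 0² = 0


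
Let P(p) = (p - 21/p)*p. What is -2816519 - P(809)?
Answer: -3470979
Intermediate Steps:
P(p) = p*(p - 21/p)
-2816519 - P(809) = -2816519 - (-21 + 809²) = -2816519 - (-21 + 654481) = -2816519 - 1*654460 = -2816519 - 654460 = -3470979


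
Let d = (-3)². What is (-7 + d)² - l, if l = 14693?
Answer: -14689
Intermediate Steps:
d = 9
(-7 + d)² - l = (-7 + 9)² - 1*14693 = 2² - 14693 = 4 - 14693 = -14689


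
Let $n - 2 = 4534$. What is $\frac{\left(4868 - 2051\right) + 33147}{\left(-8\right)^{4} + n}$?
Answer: $\frac{8991}{2158} \approx 4.1664$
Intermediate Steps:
$n = 4536$ ($n = 2 + 4534 = 4536$)
$\frac{\left(4868 - 2051\right) + 33147}{\left(-8\right)^{4} + n} = \frac{\left(4868 - 2051\right) + 33147}{\left(-8\right)^{4} + 4536} = \frac{\left(4868 - 2051\right) + 33147}{4096 + 4536} = \frac{2817 + 33147}{8632} = 35964 \cdot \frac{1}{8632} = \frac{8991}{2158}$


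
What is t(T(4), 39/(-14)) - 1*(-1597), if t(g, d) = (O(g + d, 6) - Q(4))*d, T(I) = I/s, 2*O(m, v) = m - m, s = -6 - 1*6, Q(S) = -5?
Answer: 22163/14 ≈ 1583.1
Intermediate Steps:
s = -12 (s = -6 - 6 = -12)
O(m, v) = 0 (O(m, v) = (m - m)/2 = (½)*0 = 0)
T(I) = -I/12 (T(I) = I/(-12) = I*(-1/12) = -I/12)
t(g, d) = 5*d (t(g, d) = (0 - 1*(-5))*d = (0 + 5)*d = 5*d)
t(T(4), 39/(-14)) - 1*(-1597) = 5*(39/(-14)) - 1*(-1597) = 5*(39*(-1/14)) + 1597 = 5*(-39/14) + 1597 = -195/14 + 1597 = 22163/14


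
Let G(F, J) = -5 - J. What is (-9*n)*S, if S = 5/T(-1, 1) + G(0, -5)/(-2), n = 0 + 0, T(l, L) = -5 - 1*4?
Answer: 0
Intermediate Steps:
T(l, L) = -9 (T(l, L) = -5 - 4 = -9)
n = 0
S = -5/9 (S = 5/(-9) + (-5 - 1*(-5))/(-2) = 5*(-⅑) + (-5 + 5)*(-½) = -5/9 + 0*(-½) = -5/9 + 0 = -5/9 ≈ -0.55556)
(-9*n)*S = -9*0*(-5/9) = 0*(-5/9) = 0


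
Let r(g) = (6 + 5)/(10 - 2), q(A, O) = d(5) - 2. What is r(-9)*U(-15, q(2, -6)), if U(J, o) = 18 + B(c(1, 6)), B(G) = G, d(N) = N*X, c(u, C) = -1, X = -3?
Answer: 187/8 ≈ 23.375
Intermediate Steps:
d(N) = -3*N (d(N) = N*(-3) = -3*N)
q(A, O) = -17 (q(A, O) = -3*5 - 2 = -15 - 2 = -17)
r(g) = 11/8
U(J, o) = 17 (U(J, o) = 18 - 1 = 17)
r(-9)*U(-15, q(2, -6)) = (11/8)*17 = 187/8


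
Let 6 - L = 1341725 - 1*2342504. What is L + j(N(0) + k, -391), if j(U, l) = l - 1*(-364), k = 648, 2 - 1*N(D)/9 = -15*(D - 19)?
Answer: 1000758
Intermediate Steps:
N(D) = -2547 + 135*D (N(D) = 18 - (-135)*(D - 19) = 18 - (-135)*(-19 + D) = 18 - 9*(285 - 15*D) = 18 + (-2565 + 135*D) = -2547 + 135*D)
L = 1000785 (L = 6 - (1341725 - 1*2342504) = 6 - (1341725 - 2342504) = 6 - 1*(-1000779) = 6 + 1000779 = 1000785)
j(U, l) = 364 + l (j(U, l) = l + 364 = 364 + l)
L + j(N(0) + k, -391) = 1000785 + (364 - 391) = 1000785 - 27 = 1000758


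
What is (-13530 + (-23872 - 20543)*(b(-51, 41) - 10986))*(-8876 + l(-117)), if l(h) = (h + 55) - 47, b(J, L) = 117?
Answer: -4337356948425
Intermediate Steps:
l(h) = 8 + h (l(h) = (55 + h) - 47 = 8 + h)
(-13530 + (-23872 - 20543)*(b(-51, 41) - 10986))*(-8876 + l(-117)) = (-13530 + (-23872 - 20543)*(117 - 10986))*(-8876 + (8 - 117)) = (-13530 - 44415*(-10869))*(-8876 - 109) = (-13530 + 482746635)*(-8985) = 482733105*(-8985) = -4337356948425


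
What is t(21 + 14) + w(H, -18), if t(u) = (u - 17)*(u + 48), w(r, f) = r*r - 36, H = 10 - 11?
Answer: 1459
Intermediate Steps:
H = -1
w(r, f) = -36 + r**2 (w(r, f) = r**2 - 36 = -36 + r**2)
t(u) = (-17 + u)*(48 + u)
t(21 + 14) + w(H, -18) = (-816 + (21 + 14)**2 + 31*(21 + 14)) + (-36 + (-1)**2) = (-816 + 35**2 + 31*35) + (-36 + 1) = (-816 + 1225 + 1085) - 35 = 1494 - 35 = 1459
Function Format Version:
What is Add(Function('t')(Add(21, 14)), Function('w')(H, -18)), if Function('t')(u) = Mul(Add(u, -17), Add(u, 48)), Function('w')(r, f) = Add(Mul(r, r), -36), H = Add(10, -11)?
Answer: 1459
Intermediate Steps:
H = -1
Function('w')(r, f) = Add(-36, Pow(r, 2)) (Function('w')(r, f) = Add(Pow(r, 2), -36) = Add(-36, Pow(r, 2)))
Function('t')(u) = Mul(Add(-17, u), Add(48, u))
Add(Function('t')(Add(21, 14)), Function('w')(H, -18)) = Add(Add(-816, Pow(Add(21, 14), 2), Mul(31, Add(21, 14))), Add(-36, Pow(-1, 2))) = Add(Add(-816, Pow(35, 2), Mul(31, 35)), Add(-36, 1)) = Add(Add(-816, 1225, 1085), -35) = Add(1494, -35) = 1459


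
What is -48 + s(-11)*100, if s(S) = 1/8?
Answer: -71/2 ≈ -35.500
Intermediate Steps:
s(S) = ⅛
-48 + s(-11)*100 = -48 + (⅛)*100 = -48 + 25/2 = -71/2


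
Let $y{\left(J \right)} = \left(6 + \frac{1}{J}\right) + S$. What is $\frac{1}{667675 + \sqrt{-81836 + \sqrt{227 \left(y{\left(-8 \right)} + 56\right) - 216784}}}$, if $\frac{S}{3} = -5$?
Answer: $\frac{1}{667675 + \sqrt{-81836 + \frac{i \sqrt{3298294}}{4}}} \approx 1.4977 \cdot 10^{-6} - 6.42 \cdot 10^{-10} i$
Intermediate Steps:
$S = -15$ ($S = 3 \left(-5\right) = -15$)
$y{\left(J \right)} = -9 + \frac{1}{J}$ ($y{\left(J \right)} = \left(6 + \frac{1}{J}\right) - 15 = -9 + \frac{1}{J}$)
$\frac{1}{667675 + \sqrt{-81836 + \sqrt{227 \left(y{\left(-8 \right)} + 56\right) - 216784}}} = \frac{1}{667675 + \sqrt{-81836 + \sqrt{227 \left(\left(-9 + \frac{1}{-8}\right) + 56\right) - 216784}}} = \frac{1}{667675 + \sqrt{-81836 + \sqrt{227 \left(\left(-9 - \frac{1}{8}\right) + 56\right) - 216784}}} = \frac{1}{667675 + \sqrt{-81836 + \sqrt{227 \left(- \frac{73}{8} + 56\right) - 216784}}} = \frac{1}{667675 + \sqrt{-81836 + \sqrt{227 \cdot \frac{375}{8} - 216784}}} = \frac{1}{667675 + \sqrt{-81836 + \sqrt{\frac{85125}{8} - 216784}}} = \frac{1}{667675 + \sqrt{-81836 + \sqrt{- \frac{1649147}{8}}}} = \frac{1}{667675 + \sqrt{-81836 + \frac{i \sqrt{3298294}}{4}}}$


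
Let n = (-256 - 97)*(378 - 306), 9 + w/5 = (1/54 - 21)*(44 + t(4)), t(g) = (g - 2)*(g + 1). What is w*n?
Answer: 145125360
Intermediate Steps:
t(g) = (1 + g)*(-2 + g) (t(g) = (-2 + g)*(1 + g) = (1 + g)*(-2 + g))
w = -5710 (w = -45 + 5*((1/54 - 21)*(44 + (-2 + 4² - 1*4))) = -45 + 5*((1/54 - 21)*(44 + (-2 + 16 - 4))) = -45 + 5*(-1133*(44 + 10)/54) = -45 + 5*(-1133/54*54) = -45 + 5*(-1133) = -45 - 5665 = -5710)
n = -25416 (n = -353*72 = -25416)
w*n = -5710*(-25416) = 145125360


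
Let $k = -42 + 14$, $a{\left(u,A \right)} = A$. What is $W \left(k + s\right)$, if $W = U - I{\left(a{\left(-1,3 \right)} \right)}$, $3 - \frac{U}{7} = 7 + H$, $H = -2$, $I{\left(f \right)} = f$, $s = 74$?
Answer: $-782$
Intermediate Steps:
$k = -28$
$U = -14$ ($U = 21 - 7 \left(7 - 2\right) = 21 - 35 = -14$)
$W = -17$ ($W = -14 - 3 = -17$)
$W \left(k + s\right) = - 17 \left(-28 + 74\right) = \left(-17\right) 46 = -782$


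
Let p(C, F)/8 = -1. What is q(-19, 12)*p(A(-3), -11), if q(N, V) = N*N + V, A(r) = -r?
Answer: -2984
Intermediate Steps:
p(C, F) = -8 (p(C, F) = 8*(-1) = -8)
q(N, V) = V + N**2 (q(N, V) = N**2 + V = V + N**2)
q(-19, 12)*p(A(-3), -11) = (12 + (-19)**2)*(-8) = (12 + 361)*(-8) = 373*(-8) = -2984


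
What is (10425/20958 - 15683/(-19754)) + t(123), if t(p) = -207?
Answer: -1013860440/4928623 ≈ -205.71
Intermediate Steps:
(10425/20958 - 15683/(-19754)) + t(123) = (10425/20958 - 15683/(-19754)) - 207 = (10425*(1/20958) - 15683*(-1/19754)) - 207 = (3475/6986 + 15683/19754) - 207 = 6364521/4928623 - 207 = -1013860440/4928623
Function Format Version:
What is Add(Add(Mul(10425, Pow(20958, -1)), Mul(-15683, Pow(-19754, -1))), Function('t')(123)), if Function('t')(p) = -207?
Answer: Rational(-1013860440, 4928623) ≈ -205.71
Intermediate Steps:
Add(Add(Mul(10425, Pow(20958, -1)), Mul(-15683, Pow(-19754, -1))), Function('t')(123)) = Add(Add(Mul(10425, Pow(20958, -1)), Mul(-15683, Pow(-19754, -1))), -207) = Add(Add(Mul(10425, Rational(1, 20958)), Mul(-15683, Rational(-1, 19754))), -207) = Add(Add(Rational(3475, 6986), Rational(15683, 19754)), -207) = Add(Rational(6364521, 4928623), -207) = Rational(-1013860440, 4928623)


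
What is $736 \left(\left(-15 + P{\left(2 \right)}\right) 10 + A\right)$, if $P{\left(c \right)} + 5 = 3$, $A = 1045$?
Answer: $644000$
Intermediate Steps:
$P{\left(c \right)} = -2$ ($P{\left(c \right)} = -5 + 3 = -2$)
$736 \left(\left(-15 + P{\left(2 \right)}\right) 10 + A\right) = 736 \left(\left(-15 - 2\right) 10 + 1045\right) = 736 \left(\left(-17\right) 10 + 1045\right) = 736 \left(-170 + 1045\right) = 736 \cdot 875 = 644000$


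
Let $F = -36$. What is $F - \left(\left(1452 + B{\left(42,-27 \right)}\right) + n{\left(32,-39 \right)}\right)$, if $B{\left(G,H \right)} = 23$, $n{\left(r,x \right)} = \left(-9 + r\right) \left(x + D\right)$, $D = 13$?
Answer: $-913$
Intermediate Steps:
$n{\left(r,x \right)} = \left(-9 + r\right) \left(13 + x\right)$ ($n{\left(r,x \right)} = \left(-9 + r\right) \left(x + 13\right) = \left(-9 + r\right) \left(13 + x\right)$)
$F - \left(\left(1452 + B{\left(42,-27 \right)}\right) + n{\left(32,-39 \right)}\right) = -36 - \left(\left(1452 + 23\right) + \left(-117 - -351 + 13 \cdot 32 + 32 \left(-39\right)\right)\right) = -36 - \left(1475 + \left(-117 + 351 + 416 - 1248\right)\right) = -36 - \left(1475 - 598\right) = -36 - 877 = -913$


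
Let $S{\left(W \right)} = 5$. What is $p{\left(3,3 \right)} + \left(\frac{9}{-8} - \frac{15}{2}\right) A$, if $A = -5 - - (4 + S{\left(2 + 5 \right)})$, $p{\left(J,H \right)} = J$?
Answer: $- \frac{63}{2} \approx -31.5$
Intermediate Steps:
$A = 4$ ($A = -5 - - (4 + 5) = -5 - \left(-1\right) 9 = -5 - -9 = -5 + 9 = 4$)
$p{\left(3,3 \right)} + \left(\frac{9}{-8} - \frac{15}{2}\right) A = 3 + \left(\frac{9}{-8} - \frac{15}{2}\right) 4 = 3 + \left(9 \left(- \frac{1}{8}\right) - \frac{15}{2}\right) 4 = 3 + \left(- \frac{9}{8} - \frac{15}{2}\right) 4 = 3 - \frac{69}{2} = - \frac{63}{2}$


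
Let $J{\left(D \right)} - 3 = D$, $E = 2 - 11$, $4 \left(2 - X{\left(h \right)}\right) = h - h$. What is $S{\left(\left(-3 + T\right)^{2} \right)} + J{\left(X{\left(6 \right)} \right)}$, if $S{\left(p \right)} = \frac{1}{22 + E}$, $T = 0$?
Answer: $\frac{66}{13} \approx 5.0769$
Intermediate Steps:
$X{\left(h \right)} = 2$ ($X{\left(h \right)} = 2 - \frac{h - h}{4} = 2 - 0 = 2 + 0 = 2$)
$E = -9$ ($E = 2 - 11 = -9$)
$J{\left(D \right)} = 3 + D$
$S{\left(p \right)} = \frac{1}{13}$ ($S{\left(p \right)} = \frac{1}{22 - 9} = \frac{1}{13}$)
$S{\left(\left(-3 + T\right)^{2} \right)} + J{\left(X{\left(6 \right)} \right)} = \frac{1}{13} + \left(3 + 2\right) = \frac{1}{13} + 5 = \frac{66}{13}$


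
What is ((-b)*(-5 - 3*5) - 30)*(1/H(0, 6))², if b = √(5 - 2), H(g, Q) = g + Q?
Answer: -⅚ + 5*√3/9 ≈ 0.12892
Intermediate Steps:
H(g, Q) = Q + g
b = √3 ≈ 1.7320
((-b)*(-5 - 3*5) - 30)*(1/H(0, 6))² = ((-√3)*(-5 - 3*5) - 30)*(1/(6 + 0))² = ((-√3)*(-5 - 15) - 30)*(1/6)² = (-√3*(-20) - 30)*(⅙)² = (20*√3 - 30)*(1/36) = (-30 + 20*√3)*(1/36) = -⅚ + 5*√3/9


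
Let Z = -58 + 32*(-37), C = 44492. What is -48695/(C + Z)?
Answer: -9739/8650 ≈ -1.1259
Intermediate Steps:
Z = -1242 (Z = -58 - 1184 = -1242)
-48695/(C + Z) = -48695/(44492 - 1242) = -48695/43250 = -48695*1/43250 = -9739/8650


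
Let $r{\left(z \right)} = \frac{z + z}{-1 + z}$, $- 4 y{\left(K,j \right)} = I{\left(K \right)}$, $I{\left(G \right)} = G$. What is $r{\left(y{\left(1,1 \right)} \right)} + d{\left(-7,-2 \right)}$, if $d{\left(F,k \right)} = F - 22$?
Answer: $- \frac{143}{5} \approx -28.6$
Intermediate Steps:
$d{\left(F,k \right)} = -22 + F$
$y{\left(K,j \right)} = - \frac{K}{4}$
$r{\left(z \right)} = \frac{2 z}{-1 + z}$
$r{\left(y{\left(1,1 \right)} \right)} + d{\left(-7,-2 \right)} = \frac{2 \left(\left(- \frac{1}{4}\right) 1\right)}{-1 - \frac{1}{4}} - 29 = 2 \left(- \frac{1}{4}\right) \frac{1}{-1 - \frac{1}{4}} - 29 = 2 \left(- \frac{1}{4}\right) \frac{1}{- \frac{5}{4}} - 29 = 2 \left(- \frac{1}{4}\right) \left(- \frac{4}{5}\right) - 29 = \frac{2}{5} - 29 = - \frac{143}{5}$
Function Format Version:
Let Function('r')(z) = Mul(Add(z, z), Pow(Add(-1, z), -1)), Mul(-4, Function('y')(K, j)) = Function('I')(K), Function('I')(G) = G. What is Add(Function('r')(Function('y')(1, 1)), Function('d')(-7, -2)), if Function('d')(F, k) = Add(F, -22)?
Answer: Rational(-143, 5) ≈ -28.600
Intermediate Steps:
Function('d')(F, k) = Add(-22, F)
Function('y')(K, j) = Mul(Rational(-1, 4), K)
Function('r')(z) = Mul(2, z, Pow(Add(-1, z), -1)) (Function('r')(z) = Mul(Mul(2, z), Pow(Add(-1, z), -1)) = Mul(2, z, Pow(Add(-1, z), -1)))
Add(Function('r')(Function('y')(1, 1)), Function('d')(-7, -2)) = Add(Mul(2, Mul(Rational(-1, 4), 1), Pow(Add(-1, Mul(Rational(-1, 4), 1)), -1)), Add(-22, -7)) = Add(Mul(2, Rational(-1, 4), Pow(Add(-1, Rational(-1, 4)), -1)), -29) = Add(Mul(2, Rational(-1, 4), Pow(Rational(-5, 4), -1)), -29) = Add(Mul(2, Rational(-1, 4), Rational(-4, 5)), -29) = Add(Rational(2, 5), -29) = Rational(-143, 5)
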